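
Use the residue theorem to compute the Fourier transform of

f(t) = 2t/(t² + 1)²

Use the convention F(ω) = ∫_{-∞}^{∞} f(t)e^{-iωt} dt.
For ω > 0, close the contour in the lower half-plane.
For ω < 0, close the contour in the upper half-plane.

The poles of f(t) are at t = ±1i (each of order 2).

Let g(z) = f(z)e^{-iωz}; for large |z| the factor e^{-iωz} decays in the lower half-plane when ω > 0 and in the upper half-plane when ω < 0.

Case ω > 0 (lower half-plane, clockwise contour ⇒ F(ω) = -2πi·ΣRes):
  Res_{z = - i} g(z) = \frac{\omega e^{- \omega}}{2} (pole of order 2)
  F(ω) = -2πi·ΣRes = - i \pi \omega e^{- \omega}

Case ω < 0 (upper half-plane, counterclockwise contour ⇒ F(ω) = +2πi·ΣRes):
  Res_{z = i} g(z) = - \frac{\omega e^{\omega}}{2} (pole of order 2)
  F(ω) = 2πi·ΣRes = - i \pi \omega e^{\omega}

Both cases combine into a single formula in |ω|:

F(ω) = - i \pi \omega e^{- \left|{\omega}\right|}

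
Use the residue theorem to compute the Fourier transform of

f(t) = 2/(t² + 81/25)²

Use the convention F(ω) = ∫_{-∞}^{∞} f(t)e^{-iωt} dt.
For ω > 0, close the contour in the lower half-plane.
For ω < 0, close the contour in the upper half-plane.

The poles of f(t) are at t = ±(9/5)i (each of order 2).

Let g(z) = f(z)e^{-iωz}; for large |z| the factor e^{-iωz} decays in the lower half-plane when ω > 0 and in the upper half-plane when ω < 0.

Case ω > 0 (lower half-plane, clockwise contour ⇒ F(ω) = -2πi·ΣRes):
  Res_{z = - \frac{9 i}{5}} g(z) = \frac{25 i \left(9 \omega + 5\right) e^{- \frac{9 \omega}{5}}}{1458} (pole of order 2)
  F(ω) = -2πi·ΣRes = \frac{25 \pi \left(9 \omega + 5\right) e^{- \frac{9 \omega}{5}}}{729}

Case ω < 0 (upper half-plane, counterclockwise contour ⇒ F(ω) = +2πi·ΣRes):
  Res_{z = \frac{9 i}{5}} g(z) = \frac{25 i \left(9 \omega - 5\right) e^{\frac{9 \omega}{5}}}{1458} (pole of order 2)
  F(ω) = 2πi·ΣRes = \frac{25 \pi \left(5 - 9 \omega\right) e^{\frac{9 \omega}{5}}}{729}

Both cases combine into a single formula in |ω|:

F(ω) = \frac{25 \pi \left(9 \left|{\omega}\right| + 5\right) e^{- \frac{9 \left|{\omega}\right|}{5}}}{729}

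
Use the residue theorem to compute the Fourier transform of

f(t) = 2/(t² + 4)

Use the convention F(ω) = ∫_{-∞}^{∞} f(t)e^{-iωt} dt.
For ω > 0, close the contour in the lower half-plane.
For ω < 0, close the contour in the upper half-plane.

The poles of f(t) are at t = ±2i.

Let g(z) = f(z)e^{-iωz}; for large |z| the factor e^{-iωz} decays in the lower half-plane when ω > 0 and in the upper half-plane when ω < 0.

Case ω > 0 (lower half-plane, clockwise contour ⇒ F(ω) = -2πi·ΣRes):
  Res_{z = - 2 i} g(z) = \frac{i e^{- 2 \omega}}{2}
  F(ω) = -2πi·ΣRes = \pi e^{- 2 \omega}

Case ω < 0 (upper half-plane, counterclockwise contour ⇒ F(ω) = +2πi·ΣRes):
  Res_{z = 2 i} g(z) = - \frac{i e^{2 \omega}}{2}
  F(ω) = 2πi·ΣRes = \pi e^{2 \omega}

Both cases combine into a single formula in |ω|:

F(ω) = \pi e^{- 2 \left|{\omega}\right|}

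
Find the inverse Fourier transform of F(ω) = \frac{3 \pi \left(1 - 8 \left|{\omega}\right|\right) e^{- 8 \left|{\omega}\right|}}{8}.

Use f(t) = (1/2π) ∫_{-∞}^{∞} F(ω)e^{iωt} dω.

f(t) = \frac{6 t^{2}}{\left(t^{2} + 64\right)^{2}}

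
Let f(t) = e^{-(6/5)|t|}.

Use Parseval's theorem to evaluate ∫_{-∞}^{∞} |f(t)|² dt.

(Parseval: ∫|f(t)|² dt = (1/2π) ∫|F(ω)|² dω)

∫|f(t)|² dt = \frac{5}{6}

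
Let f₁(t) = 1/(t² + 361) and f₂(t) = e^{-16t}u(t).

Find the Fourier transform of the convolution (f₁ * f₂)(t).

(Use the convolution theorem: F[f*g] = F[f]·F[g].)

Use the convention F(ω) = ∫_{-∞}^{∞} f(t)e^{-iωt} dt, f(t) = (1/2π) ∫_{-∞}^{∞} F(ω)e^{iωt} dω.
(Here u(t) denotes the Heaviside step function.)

F[f₁*f₂](ω) = \frac{\pi e^{- 19 \left|{\omega}\right|}}{19 \left(i \omega + 16\right)}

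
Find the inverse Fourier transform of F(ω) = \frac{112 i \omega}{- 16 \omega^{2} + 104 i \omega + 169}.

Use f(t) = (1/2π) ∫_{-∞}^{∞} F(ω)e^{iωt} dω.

f(t) = 7 \left(1 - \frac{13 t}{4}\right) e^{- \frac{13 t}{4}} u\left(t\right)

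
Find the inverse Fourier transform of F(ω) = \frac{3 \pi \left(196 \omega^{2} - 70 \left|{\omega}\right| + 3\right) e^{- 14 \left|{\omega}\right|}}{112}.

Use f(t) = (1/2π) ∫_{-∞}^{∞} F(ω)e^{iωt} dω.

f(t) = \frac{3 t^{4}}{\left(t^{2} + 196\right)^{3}}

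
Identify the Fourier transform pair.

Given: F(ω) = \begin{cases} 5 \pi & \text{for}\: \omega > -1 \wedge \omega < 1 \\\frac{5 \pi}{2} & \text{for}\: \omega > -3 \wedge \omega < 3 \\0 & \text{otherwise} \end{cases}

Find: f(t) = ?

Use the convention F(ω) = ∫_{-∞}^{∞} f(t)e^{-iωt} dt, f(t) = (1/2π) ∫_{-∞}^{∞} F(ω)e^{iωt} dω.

f(t) = \frac{5 \sin{\left(2 t \right)} \cos{\left(t \right)}}{t}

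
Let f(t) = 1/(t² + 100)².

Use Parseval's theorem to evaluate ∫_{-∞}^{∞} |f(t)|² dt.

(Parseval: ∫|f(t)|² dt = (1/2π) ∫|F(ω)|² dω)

∫|f(t)|² dt = \frac{\pi}{32000000}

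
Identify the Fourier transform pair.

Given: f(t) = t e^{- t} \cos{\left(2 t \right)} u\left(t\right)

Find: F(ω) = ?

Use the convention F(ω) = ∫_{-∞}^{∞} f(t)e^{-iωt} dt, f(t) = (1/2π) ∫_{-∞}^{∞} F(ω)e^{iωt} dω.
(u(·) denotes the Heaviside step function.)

F(ω) = \frac{\left(i \omega + 1\right)^{2} - 4}{\left(\left(i \omega + 1\right)^{2} + 4\right)^{2}}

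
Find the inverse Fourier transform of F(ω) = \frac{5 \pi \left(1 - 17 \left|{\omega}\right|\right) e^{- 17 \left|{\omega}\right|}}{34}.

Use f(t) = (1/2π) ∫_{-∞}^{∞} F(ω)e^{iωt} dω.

f(t) = \frac{5 t^{2}}{\left(t^{2} + 289\right)^{2}}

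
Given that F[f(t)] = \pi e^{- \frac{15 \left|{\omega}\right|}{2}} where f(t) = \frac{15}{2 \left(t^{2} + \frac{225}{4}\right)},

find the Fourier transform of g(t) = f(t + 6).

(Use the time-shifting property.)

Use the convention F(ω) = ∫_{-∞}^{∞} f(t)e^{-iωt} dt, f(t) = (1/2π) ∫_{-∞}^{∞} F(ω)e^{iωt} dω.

F[g](ω) = \pi e^{6 i \omega - \frac{15 \left|{\omega}\right|}{2}}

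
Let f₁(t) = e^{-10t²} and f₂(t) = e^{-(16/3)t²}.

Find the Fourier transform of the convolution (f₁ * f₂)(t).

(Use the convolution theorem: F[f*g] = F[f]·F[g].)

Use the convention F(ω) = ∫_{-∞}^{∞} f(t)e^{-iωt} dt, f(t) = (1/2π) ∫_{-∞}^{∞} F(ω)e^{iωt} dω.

F[f₁*f₂](ω) = \frac{\sqrt{30} \pi e^{- \frac{23 \omega^{2}}{320}}}{40}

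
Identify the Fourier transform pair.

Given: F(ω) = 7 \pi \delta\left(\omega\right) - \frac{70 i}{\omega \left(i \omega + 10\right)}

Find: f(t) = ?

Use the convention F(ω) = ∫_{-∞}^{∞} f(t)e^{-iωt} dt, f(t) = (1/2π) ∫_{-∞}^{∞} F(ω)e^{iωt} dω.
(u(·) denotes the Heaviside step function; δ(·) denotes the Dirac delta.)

f(t) = 7 \left(1 - e^{- 10 t}\right) u\left(t\right)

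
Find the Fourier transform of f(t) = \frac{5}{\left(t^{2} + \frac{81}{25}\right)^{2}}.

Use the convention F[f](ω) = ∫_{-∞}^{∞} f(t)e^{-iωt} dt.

F(ω) = \frac{125 \pi \left(9 \left|{\omega}\right| + 5\right) e^{- \frac{9 \left|{\omega}\right|}{5}}}{1458}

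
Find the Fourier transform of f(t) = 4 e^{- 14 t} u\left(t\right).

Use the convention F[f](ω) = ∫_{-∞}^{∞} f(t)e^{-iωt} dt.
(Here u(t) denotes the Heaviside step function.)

F(ω) = \frac{4}{i \omega + 14}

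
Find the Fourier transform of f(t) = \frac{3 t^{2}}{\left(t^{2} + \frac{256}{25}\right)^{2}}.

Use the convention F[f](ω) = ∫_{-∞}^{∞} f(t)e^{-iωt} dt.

F(ω) = \frac{3 \pi \left(5 - 16 \left|{\omega}\right|\right) e^{- \frac{16 \left|{\omega}\right|}{5}}}{32}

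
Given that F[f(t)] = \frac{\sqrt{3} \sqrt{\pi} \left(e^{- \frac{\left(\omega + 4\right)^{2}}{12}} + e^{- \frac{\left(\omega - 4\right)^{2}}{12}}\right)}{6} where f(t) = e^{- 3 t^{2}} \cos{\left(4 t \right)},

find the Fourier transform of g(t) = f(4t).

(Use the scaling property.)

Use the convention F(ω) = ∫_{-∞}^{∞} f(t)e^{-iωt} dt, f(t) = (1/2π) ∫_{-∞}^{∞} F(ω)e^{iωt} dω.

F[g](ω) = \frac{\sqrt{3} \sqrt{\pi} \left(e^{\frac{\omega}{3}} + 1\right) e^{- \frac{\omega^{2}}{192} - \frac{\omega}{6} - \frac{4}{3}}}{24}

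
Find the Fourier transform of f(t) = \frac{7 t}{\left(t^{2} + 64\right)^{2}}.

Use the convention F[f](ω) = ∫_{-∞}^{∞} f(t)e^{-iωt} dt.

F(ω) = - \frac{7 i \pi \omega e^{- 8 \left|{\omega}\right|}}{16}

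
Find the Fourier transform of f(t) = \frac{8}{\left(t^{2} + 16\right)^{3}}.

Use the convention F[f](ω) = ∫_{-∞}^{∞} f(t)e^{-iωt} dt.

F(ω) = \frac{\pi \left(16 \omega^{2} + 12 \left|{\omega}\right| + 3\right) e^{- 4 \left|{\omega}\right|}}{1024}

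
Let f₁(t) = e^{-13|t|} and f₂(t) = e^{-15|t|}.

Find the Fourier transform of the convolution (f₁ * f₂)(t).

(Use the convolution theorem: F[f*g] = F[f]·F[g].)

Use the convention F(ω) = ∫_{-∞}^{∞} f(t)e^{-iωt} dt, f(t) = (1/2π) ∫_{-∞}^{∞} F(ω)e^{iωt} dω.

F[f₁*f₂](ω) = \frac{780}{\left(\omega^{2} + 169\right) \left(\omega^{2} + 225\right)}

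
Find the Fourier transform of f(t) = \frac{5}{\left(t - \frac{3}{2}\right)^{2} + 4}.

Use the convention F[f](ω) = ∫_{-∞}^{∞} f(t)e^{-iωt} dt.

F(ω) = \frac{5 \pi e^{- \frac{3 i \omega}{2} - 2 \left|{\omega}\right|}}{2}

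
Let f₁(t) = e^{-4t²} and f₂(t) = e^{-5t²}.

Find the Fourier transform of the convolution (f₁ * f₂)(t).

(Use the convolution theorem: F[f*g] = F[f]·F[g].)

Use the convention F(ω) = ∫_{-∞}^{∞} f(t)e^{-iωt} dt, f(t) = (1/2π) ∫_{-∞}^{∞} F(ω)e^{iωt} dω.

F[f₁*f₂](ω) = \frac{\sqrt{5} \pi e^{- \frac{9 \omega^{2}}{80}}}{10}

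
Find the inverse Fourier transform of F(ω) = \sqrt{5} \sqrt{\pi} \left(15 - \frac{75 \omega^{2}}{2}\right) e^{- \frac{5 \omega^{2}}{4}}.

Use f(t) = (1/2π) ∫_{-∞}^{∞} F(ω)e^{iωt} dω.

f(t) = 6 t^{2} e^{- \frac{t^{2}}{5}}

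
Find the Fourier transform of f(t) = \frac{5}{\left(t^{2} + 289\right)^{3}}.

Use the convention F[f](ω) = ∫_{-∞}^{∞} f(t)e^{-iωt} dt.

F(ω) = \frac{5 \pi \left(289 \omega^{2} + 51 \left|{\omega}\right| + 3\right) e^{- 17 \left|{\omega}\right|}}{11358856}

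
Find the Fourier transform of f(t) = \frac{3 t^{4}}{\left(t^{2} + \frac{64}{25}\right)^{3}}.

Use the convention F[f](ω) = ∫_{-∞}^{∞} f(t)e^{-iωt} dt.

F(ω) = \frac{3 \pi \left(64 \omega^{2} - 200 \left|{\omega}\right| + 75\right) e^{- \frac{8 \left|{\omega}\right|}{5}}}{320}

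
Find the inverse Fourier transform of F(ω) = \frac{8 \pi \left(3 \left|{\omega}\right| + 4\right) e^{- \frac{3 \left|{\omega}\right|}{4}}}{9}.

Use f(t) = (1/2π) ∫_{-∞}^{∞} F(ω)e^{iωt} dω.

f(t) = \frac{3}{\left(t^{2} + \frac{9}{16}\right)^{2}}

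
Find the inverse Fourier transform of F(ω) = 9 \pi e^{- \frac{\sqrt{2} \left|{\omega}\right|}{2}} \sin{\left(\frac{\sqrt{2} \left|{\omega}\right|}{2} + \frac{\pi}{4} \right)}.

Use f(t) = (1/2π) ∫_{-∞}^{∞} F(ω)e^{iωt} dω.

f(t) = \frac{9}{t^{4} + 1}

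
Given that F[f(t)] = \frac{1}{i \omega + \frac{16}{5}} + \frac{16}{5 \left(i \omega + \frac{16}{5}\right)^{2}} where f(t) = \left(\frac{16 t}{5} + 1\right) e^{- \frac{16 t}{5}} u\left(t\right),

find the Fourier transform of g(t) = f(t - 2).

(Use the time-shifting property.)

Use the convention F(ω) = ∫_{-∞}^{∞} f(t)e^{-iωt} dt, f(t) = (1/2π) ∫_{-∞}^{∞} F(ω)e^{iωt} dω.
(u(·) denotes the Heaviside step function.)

F[g](ω) = \frac{5 \left(- 5 i \omega - 32\right) e^{- 2 i \omega}}{25 \omega^{2} - 160 i \omega - 256}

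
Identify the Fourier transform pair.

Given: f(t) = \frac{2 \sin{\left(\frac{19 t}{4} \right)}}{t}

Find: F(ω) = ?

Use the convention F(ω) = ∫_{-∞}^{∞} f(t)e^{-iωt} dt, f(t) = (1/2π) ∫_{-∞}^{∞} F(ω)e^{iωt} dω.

F(ω) = \begin{cases} 2 \pi & \text{for}\: \omega > - \frac{19}{4} \wedge \omega < \frac{19}{4} \\0 & \text{otherwise} \end{cases}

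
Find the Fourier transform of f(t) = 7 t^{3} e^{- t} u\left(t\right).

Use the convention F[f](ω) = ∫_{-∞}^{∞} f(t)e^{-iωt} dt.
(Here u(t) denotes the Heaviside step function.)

F(ω) = \frac{42}{\left(i \omega + 1\right)^{4}}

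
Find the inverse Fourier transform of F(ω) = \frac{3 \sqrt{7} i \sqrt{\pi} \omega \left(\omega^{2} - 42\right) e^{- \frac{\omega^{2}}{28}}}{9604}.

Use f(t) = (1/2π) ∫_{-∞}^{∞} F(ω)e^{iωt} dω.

f(t) = 6 t^{3} e^{- 7 t^{2}}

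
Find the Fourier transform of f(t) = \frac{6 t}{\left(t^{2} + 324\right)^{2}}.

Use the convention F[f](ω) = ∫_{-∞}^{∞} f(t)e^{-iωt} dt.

F(ω) = - \frac{i \pi \omega e^{- 18 \left|{\omega}\right|}}{6}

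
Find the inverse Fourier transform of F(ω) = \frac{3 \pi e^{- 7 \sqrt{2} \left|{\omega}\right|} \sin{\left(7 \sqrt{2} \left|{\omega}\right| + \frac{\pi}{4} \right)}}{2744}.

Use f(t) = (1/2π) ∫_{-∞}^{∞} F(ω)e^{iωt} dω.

f(t) = \frac{3}{t^{4} + 38416}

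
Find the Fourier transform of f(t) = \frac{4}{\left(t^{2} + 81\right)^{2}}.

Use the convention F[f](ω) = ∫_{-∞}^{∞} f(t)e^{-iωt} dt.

F(ω) = \frac{2 \pi \left(9 \left|{\omega}\right| + 1\right) e^{- 9 \left|{\omega}\right|}}{729}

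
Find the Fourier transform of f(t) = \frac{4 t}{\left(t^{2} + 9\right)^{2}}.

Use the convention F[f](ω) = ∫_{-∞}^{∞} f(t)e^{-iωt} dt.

F(ω) = - \frac{2 i \pi \omega e^{- 3 \left|{\omega}\right|}}{3}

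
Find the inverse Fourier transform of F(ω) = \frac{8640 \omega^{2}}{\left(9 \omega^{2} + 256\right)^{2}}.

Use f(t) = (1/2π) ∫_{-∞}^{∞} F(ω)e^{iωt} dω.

f(t) = 5 \left(1 - \frac{16 \left|{t}\right|}{3}\right) e^{- \frac{16 \left|{t}\right|}{3}}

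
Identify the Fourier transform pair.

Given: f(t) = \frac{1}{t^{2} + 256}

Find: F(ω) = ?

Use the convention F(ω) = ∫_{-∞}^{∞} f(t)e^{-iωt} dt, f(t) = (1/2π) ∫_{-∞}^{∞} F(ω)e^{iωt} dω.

F(ω) = \frac{\pi e^{- 16 \left|{\omega}\right|}}{16}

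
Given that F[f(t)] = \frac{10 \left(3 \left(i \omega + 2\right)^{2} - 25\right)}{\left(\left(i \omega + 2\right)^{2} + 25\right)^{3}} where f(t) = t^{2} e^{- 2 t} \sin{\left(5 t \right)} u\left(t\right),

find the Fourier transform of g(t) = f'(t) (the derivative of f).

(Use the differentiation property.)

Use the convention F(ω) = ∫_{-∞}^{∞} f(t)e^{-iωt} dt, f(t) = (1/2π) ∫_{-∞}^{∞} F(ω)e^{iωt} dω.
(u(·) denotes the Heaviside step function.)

F[g](ω) = \frac{10 i \omega \left(3 \left(i \omega + 2\right)^{2} - 25\right)}{\left(\left(i \omega + 2\right)^{2} + 25\right)^{3}}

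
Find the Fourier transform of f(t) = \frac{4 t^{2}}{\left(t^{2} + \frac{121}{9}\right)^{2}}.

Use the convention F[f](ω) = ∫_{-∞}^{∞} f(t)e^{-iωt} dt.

F(ω) = \frac{2 \pi \left(3 - 11 \left|{\omega}\right|\right) e^{- \frac{11 \left|{\omega}\right|}{3}}}{11}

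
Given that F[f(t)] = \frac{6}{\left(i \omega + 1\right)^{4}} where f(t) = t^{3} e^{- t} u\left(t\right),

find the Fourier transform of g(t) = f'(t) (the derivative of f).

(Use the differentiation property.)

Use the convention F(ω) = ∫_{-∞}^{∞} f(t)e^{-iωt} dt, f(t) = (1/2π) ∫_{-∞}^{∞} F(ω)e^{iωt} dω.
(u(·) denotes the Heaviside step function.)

F[g](ω) = \frac{6 i \omega}{\left(i \omega + 1\right)^{4}}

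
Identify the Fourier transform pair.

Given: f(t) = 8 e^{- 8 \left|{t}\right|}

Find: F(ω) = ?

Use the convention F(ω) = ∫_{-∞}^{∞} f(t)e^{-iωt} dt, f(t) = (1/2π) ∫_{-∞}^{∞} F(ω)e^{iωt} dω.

F(ω) = \frac{128}{\omega^{2} + 64}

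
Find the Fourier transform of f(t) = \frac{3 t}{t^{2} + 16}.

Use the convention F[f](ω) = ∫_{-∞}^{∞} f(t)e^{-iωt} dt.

F(ω) = - 3 i \pi e^{- 4 \left|{\omega}\right|} \operatorname{sign}{\left(\omega \right)}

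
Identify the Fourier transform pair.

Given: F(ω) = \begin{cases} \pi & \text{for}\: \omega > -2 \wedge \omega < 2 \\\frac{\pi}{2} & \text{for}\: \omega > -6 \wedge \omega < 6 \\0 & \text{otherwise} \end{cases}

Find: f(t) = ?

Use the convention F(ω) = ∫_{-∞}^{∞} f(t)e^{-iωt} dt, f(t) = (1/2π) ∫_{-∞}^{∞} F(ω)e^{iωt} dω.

f(t) = \frac{\sin{\left(4 t \right)} \cos{\left(2 t \right)}}{t}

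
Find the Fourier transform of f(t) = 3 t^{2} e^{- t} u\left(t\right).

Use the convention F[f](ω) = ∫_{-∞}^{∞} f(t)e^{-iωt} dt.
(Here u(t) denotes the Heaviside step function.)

F(ω) = \frac{6}{\left(i \omega + 1\right)^{3}}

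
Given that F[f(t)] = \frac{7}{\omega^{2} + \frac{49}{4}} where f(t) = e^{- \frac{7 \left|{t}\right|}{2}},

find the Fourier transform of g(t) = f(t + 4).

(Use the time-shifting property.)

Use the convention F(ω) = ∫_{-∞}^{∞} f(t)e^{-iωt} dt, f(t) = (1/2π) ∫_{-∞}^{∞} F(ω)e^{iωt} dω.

F[g](ω) = \frac{28 e^{4 i \omega}}{4 \omega^{2} + 49}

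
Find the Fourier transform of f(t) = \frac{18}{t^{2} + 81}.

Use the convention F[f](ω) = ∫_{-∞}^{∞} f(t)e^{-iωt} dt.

F(ω) = 2 \pi e^{- 9 \left|{\omega}\right|}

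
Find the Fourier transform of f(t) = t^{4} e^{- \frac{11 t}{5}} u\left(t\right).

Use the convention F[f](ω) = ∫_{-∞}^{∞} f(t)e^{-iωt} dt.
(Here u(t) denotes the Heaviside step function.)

F(ω) = \frac{75000}{\left(5 i \omega + 11\right)^{5}}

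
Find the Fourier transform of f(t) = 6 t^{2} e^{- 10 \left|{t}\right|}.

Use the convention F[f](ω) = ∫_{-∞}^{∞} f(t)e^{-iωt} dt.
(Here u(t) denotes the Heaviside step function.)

F(ω) = \frac{240 \left(100 - 3 \omega^{2}\right)}{\left(\omega^{2} + 100\right)^{3}}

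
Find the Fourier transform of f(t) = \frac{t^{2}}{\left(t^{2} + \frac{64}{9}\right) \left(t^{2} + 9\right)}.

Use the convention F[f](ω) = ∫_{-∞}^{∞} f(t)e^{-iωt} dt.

F(ω) = \frac{27 \pi e^{- 3 \left|{\omega}\right|}}{17} - \frac{24 \pi e^{- \frac{8 \left|{\omega}\right|}{3}}}{17}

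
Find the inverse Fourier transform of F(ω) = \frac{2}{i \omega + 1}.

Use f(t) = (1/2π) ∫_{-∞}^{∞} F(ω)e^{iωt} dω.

f(t) = 2 e^{- t} u\left(t\right)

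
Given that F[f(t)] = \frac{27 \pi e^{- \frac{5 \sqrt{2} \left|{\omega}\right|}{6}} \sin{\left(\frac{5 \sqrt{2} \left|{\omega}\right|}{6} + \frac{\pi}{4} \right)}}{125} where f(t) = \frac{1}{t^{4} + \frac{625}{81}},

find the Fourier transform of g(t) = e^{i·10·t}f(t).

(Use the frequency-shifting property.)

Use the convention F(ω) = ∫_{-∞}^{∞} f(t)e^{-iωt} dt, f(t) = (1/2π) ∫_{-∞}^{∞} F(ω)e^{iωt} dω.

F[g](ω) = \frac{27 \pi e^{- \frac{5 \sqrt{2} \left|{\omega - 10}\right|}{6}} \sin{\left(\frac{5 \sqrt{2} \left|{\omega - 10}\right|}{6} + \frac{\pi}{4} \right)}}{125}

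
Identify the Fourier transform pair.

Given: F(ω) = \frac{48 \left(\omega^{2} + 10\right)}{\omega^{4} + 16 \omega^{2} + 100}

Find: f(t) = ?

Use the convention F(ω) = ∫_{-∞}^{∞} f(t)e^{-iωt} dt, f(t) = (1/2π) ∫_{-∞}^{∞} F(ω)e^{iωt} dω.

f(t) = 8 e^{- 3 \left|{t}\right|} \cos{\left(\left|{t}\right| \right)}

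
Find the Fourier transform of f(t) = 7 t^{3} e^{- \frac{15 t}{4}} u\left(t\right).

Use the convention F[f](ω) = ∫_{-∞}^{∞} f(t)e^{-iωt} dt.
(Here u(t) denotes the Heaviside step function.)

F(ω) = \frac{10752}{\left(4 i \omega + 15\right)^{4}}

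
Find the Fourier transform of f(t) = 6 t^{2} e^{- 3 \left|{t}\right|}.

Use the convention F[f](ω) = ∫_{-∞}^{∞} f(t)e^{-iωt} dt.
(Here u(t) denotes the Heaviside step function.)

F(ω) = \frac{216 \left(3 - \omega^{2}\right)}{\left(\omega^{2} + 9\right)^{3}}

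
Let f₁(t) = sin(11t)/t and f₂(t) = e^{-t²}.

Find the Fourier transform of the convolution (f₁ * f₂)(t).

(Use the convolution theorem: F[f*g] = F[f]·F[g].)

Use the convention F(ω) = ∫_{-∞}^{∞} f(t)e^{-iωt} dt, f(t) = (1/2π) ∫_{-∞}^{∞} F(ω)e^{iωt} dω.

F[f₁*f₂](ω) = \begin{cases} \pi^{\frac{3}{2}} e^{- \frac{\omega^{2}}{4}} & \text{for}\: \omega > -11 \wedge \omega < 11 \\0 & \text{otherwise} \end{cases}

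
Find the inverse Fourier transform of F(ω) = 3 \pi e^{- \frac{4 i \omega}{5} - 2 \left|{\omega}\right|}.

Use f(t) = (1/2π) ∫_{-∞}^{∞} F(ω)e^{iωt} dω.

f(t) = \frac{6}{\left(t - \frac{4}{5}\right)^{2} + 4}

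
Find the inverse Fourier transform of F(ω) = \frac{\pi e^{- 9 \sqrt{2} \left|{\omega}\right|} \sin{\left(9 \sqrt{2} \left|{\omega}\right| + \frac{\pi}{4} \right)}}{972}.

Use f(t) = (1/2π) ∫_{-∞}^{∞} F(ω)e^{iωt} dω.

f(t) = \frac{6}{t^{4} + 104976}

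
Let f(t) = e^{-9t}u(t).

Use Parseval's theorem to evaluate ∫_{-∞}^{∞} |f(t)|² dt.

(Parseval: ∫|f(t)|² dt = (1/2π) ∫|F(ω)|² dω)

∫|f(t)|² dt = \frac{1}{18}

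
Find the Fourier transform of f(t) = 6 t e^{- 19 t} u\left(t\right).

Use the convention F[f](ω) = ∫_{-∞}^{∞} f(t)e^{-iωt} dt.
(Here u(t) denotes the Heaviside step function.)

F(ω) = \frac{6}{\left(i \omega + 19\right)^{2}}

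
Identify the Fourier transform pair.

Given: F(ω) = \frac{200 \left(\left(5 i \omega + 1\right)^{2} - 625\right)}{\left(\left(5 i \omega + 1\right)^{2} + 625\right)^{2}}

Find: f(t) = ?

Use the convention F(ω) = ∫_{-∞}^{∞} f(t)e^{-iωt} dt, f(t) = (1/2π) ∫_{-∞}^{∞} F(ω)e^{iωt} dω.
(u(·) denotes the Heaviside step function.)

f(t) = 8 t e^{- \frac{t}{5}} \cos{\left(5 t \right)} u\left(t\right)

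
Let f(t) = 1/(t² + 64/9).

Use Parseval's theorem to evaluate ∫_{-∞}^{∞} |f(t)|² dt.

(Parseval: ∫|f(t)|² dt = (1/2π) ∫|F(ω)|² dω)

∫|f(t)|² dt = \frac{27 \pi}{1024}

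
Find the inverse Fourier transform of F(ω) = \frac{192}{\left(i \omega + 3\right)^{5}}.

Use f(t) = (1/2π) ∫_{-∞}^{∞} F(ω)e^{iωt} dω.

f(t) = 8 t^{4} e^{- 3 t} u\left(t\right)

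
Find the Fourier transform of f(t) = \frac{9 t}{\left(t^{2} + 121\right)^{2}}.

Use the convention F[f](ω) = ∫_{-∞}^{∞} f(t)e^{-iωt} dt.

F(ω) = - \frac{9 i \pi \omega e^{- 11 \left|{\omega}\right|}}{22}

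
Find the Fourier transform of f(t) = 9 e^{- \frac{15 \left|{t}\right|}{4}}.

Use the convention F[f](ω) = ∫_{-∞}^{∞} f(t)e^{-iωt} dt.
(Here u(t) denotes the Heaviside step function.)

F(ω) = \frac{1080}{16 \omega^{2} + 225}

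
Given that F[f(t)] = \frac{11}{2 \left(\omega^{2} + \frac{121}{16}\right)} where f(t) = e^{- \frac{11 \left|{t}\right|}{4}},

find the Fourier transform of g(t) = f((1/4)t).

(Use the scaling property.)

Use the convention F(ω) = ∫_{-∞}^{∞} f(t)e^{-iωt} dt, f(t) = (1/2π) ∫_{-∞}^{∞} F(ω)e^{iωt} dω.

F[g](ω) = \frac{352}{256 \omega^{2} + 121}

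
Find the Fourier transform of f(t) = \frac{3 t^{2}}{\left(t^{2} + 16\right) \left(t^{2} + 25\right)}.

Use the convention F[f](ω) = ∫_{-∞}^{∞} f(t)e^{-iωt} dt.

F(ω) = \frac{\pi \left(5 - 4 e^{\left|{\omega}\right|}\right) e^{- 5 \left|{\omega}\right|}}{3}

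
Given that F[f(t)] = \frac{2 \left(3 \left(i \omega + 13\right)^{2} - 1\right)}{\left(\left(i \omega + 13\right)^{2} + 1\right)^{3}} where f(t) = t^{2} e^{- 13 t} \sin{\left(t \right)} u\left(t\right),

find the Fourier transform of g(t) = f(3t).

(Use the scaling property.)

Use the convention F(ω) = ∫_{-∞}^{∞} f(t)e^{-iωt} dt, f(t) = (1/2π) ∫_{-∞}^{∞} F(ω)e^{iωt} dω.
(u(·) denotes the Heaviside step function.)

F[g](ω) = \frac{162 \left(\left(i \omega + 39\right)^{2} - 3\right)}{\left(\left(i \omega + 39\right)^{2} + 9\right)^{3}}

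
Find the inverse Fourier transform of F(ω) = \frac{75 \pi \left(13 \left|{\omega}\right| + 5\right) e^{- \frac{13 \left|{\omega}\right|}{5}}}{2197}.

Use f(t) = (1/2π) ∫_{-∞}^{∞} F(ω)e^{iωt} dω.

f(t) = \frac{6}{\left(t^{2} + \frac{169}{25}\right)^{2}}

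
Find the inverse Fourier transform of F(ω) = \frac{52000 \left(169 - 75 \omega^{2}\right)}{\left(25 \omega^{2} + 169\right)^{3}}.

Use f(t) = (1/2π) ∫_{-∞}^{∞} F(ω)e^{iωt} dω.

f(t) = 8 t^{2} e^{- \frac{13 \left|{t}\right|}{5}}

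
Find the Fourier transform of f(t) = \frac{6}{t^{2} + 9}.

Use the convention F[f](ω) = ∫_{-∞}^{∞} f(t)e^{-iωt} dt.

F(ω) = 2 \pi e^{- 3 \left|{\omega}\right|}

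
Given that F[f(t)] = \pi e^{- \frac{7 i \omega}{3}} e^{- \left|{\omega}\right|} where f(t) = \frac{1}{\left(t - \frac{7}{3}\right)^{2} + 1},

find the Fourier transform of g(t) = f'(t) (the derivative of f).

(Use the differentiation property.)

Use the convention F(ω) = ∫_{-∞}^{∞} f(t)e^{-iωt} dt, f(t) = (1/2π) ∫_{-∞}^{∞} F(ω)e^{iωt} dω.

F[g](ω) = i \pi \omega e^{- \frac{7 i \omega}{3} - \left|{\omega}\right|}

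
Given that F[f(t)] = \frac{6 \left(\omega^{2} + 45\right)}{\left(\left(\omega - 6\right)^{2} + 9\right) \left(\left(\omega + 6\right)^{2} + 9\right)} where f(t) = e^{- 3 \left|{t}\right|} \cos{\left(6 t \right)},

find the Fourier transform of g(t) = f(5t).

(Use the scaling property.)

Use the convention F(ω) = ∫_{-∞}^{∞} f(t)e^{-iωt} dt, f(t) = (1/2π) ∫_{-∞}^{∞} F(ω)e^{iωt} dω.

F[g](ω) = \frac{30 \left(\omega^{2} + 1125\right)}{\omega^{4} - 1350 \omega^{2} + 1265625}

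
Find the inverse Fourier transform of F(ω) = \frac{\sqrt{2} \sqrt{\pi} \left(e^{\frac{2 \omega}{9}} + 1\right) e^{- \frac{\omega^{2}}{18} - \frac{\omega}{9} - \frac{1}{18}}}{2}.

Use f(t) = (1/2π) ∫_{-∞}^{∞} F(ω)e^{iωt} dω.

f(t) = 3 e^{- \frac{9 t^{2}}{2}} \cos{\left(t \right)}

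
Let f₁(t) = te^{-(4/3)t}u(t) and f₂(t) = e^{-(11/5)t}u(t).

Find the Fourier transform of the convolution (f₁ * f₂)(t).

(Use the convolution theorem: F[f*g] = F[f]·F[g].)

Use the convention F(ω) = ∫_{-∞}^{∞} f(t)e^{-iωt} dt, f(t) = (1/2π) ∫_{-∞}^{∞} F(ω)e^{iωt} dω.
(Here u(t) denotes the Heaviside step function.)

F[f₁*f₂](ω) = \frac{45}{\left(3 i \omega + 4\right)^{2} \left(5 i \omega + 11\right)}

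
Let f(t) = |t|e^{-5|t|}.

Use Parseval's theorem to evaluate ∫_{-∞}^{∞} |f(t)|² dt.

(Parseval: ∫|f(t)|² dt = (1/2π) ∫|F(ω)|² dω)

∫|f(t)|² dt = \frac{1}{250}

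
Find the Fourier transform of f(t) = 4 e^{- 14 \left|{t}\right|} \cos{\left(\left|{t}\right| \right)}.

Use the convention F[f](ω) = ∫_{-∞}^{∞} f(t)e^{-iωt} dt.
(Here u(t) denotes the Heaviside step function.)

F(ω) = \frac{112 \left(\omega^{2} + 197\right)}{\omega^{4} + 390 \omega^{2} + 38809}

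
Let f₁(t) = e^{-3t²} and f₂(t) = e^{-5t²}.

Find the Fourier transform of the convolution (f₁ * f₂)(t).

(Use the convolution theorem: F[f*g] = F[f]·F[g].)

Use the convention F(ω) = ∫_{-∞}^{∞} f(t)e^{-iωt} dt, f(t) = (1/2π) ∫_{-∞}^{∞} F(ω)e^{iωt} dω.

F[f₁*f₂](ω) = \frac{\sqrt{15} \pi e^{- \frac{2 \omega^{2}}{15}}}{15}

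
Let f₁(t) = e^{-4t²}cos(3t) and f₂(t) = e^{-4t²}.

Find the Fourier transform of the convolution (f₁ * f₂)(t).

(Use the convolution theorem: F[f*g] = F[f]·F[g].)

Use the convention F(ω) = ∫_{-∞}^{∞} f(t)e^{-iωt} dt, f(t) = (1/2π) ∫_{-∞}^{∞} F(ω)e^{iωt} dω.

F[f₁*f₂](ω) = \frac{\pi \left(e^{\frac{3 \omega}{4}} + 1\right) e^{- \frac{\omega^{2}}{8} - \frac{3 \omega}{8} - \frac{9}{16}}}{8}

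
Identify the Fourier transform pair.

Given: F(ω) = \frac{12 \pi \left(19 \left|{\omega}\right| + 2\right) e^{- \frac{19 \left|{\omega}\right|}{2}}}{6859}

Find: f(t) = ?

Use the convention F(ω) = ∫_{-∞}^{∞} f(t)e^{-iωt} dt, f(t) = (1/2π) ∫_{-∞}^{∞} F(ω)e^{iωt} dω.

f(t) = \frac{6}{\left(t^{2} + \frac{361}{4}\right)^{2}}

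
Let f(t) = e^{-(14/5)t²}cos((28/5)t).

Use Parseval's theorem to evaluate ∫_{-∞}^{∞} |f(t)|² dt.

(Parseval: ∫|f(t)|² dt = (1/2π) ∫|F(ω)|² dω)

∫|f(t)|² dt = \frac{\sqrt{35} \sqrt{\pi} \left(1 + e^{\frac{28}{5}}\right)}{28 e^{\frac{28}{5}}}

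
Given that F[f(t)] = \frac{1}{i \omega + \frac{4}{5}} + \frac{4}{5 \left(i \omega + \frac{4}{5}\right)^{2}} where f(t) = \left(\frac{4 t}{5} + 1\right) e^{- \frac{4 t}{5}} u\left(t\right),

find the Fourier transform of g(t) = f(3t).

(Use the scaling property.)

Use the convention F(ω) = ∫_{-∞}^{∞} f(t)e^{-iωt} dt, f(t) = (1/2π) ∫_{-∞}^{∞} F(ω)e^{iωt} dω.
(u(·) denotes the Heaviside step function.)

F[g](ω) = \frac{5 \left(- 5 i \omega - 24\right)}{25 \omega^{2} - 120 i \omega - 144}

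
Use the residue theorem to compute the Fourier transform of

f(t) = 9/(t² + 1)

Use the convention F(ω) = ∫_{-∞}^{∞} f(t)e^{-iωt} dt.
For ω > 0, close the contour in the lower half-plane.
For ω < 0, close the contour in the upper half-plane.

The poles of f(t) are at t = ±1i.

Let g(z) = f(z)e^{-iωz}; for large |z| the factor e^{-iωz} decays in the lower half-plane when ω > 0 and in the upper half-plane when ω < 0.

Case ω > 0 (lower half-plane, clockwise contour ⇒ F(ω) = -2πi·ΣRes):
  Res_{z = - i} g(z) = \frac{9 i e^{- \omega}}{2}
  F(ω) = -2πi·ΣRes = 9 \pi e^{- \omega}

Case ω < 0 (upper half-plane, counterclockwise contour ⇒ F(ω) = +2πi·ΣRes):
  Res_{z = i} g(z) = - \frac{9 i e^{\omega}}{2}
  F(ω) = 2πi·ΣRes = 9 \pi e^{\omega}

Both cases combine into a single formula in |ω|:

F(ω) = 9 \pi e^{- \left|{\omega}\right|}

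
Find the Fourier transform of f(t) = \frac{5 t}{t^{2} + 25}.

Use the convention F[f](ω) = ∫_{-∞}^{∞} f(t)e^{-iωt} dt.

F(ω) = - 5 i \pi e^{- 5 \left|{\omega}\right|} \operatorname{sign}{\left(\omega \right)}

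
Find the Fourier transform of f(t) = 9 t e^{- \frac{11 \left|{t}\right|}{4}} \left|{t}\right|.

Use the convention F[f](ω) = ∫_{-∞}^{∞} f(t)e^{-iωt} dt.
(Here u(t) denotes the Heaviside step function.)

F(ω) = \frac{9216 i \omega \left(16 \omega^{2} - 363\right)}{\left(16 \omega^{2} + 121\right)^{3}}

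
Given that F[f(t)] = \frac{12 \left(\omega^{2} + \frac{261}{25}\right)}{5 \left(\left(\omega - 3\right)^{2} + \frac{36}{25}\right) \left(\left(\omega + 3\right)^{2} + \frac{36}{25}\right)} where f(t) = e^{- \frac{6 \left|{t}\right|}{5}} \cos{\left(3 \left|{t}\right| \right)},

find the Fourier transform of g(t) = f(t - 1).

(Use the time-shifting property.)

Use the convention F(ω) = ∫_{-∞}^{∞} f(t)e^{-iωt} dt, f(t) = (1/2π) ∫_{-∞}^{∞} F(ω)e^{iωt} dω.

F[g](ω) = \frac{60 \left(25 \omega^{2} + 261\right) e^{- i \omega}}{625 \omega^{4} - 9450 \omega^{2} + 68121}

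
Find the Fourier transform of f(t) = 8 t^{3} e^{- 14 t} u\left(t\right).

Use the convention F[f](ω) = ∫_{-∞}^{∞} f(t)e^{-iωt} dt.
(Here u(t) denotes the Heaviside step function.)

F(ω) = \frac{48}{\left(i \omega + 14\right)^{4}}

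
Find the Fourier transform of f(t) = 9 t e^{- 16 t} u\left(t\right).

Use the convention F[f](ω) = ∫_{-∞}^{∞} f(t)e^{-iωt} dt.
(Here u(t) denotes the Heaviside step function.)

F(ω) = \frac{9}{\left(i \omega + 16\right)^{2}}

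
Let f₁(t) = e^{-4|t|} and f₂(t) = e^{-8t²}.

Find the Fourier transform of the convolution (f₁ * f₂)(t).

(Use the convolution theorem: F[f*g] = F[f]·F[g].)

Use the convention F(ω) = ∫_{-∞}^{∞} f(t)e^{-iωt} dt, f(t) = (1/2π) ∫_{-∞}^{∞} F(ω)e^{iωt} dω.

F[f₁*f₂](ω) = \frac{2 \sqrt{2} \sqrt{\pi} e^{- \frac{\omega^{2}}{32}}}{\omega^{2} + 16}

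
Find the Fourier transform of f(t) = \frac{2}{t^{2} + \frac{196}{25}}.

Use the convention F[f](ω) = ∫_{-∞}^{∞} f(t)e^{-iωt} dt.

F(ω) = \frac{5 \pi e^{- \frac{14 \left|{\omega}\right|}{5}}}{7}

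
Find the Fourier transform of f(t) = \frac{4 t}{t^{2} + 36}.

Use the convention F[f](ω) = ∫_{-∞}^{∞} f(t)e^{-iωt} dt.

F(ω) = - 4 i \pi e^{- 6 \left|{\omega}\right|} \operatorname{sign}{\left(\omega \right)}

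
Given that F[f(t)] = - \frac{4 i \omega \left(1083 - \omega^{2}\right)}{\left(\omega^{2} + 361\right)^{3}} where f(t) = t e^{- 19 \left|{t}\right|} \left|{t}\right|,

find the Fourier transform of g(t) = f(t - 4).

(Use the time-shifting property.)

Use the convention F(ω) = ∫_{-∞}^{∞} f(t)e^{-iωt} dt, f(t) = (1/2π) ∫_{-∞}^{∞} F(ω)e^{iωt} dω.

F[g](ω) = \frac{4 i \omega \left(\omega^{2} - 1083\right) e^{- 4 i \omega}}{\left(\omega^{2} + 361\right)^{3}}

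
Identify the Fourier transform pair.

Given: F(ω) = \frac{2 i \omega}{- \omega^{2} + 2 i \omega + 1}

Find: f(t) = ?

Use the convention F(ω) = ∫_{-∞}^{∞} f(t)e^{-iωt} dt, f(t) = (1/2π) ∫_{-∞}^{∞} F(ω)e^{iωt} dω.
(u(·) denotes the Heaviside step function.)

f(t) = 2 \left(1 - t\right) e^{- t} u\left(t\right)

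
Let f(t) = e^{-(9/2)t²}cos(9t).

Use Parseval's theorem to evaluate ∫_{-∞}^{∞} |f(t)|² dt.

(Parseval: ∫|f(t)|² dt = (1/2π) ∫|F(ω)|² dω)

∫|f(t)|² dt = \frac{\sqrt{\pi} \left(1 + e^{9}\right)}{6 e^{9}}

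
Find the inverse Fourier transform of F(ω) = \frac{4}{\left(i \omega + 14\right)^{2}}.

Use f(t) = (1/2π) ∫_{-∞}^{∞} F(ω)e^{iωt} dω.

f(t) = 4 t e^{- 14 t} u\left(t\right)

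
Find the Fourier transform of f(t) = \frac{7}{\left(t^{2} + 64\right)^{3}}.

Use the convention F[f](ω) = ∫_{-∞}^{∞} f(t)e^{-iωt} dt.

F(ω) = \frac{7 \pi \left(64 \omega^{2} + 24 \left|{\omega}\right| + 3\right) e^{- 8 \left|{\omega}\right|}}{262144}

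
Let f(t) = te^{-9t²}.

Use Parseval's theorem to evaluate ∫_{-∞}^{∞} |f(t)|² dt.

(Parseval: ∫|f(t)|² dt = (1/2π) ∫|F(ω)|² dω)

∫|f(t)|² dt = \frac{\sqrt{2} \sqrt{\pi}}{216}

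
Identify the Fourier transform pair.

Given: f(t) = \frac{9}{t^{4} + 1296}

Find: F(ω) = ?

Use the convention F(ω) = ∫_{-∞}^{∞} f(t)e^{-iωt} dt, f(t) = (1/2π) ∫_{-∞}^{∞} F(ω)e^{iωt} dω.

F(ω) = \frac{\pi e^{- 3 \sqrt{2} \left|{\omega}\right|} \sin{\left(3 \sqrt{2} \left|{\omega}\right| + \frac{\pi}{4} \right)}}{24}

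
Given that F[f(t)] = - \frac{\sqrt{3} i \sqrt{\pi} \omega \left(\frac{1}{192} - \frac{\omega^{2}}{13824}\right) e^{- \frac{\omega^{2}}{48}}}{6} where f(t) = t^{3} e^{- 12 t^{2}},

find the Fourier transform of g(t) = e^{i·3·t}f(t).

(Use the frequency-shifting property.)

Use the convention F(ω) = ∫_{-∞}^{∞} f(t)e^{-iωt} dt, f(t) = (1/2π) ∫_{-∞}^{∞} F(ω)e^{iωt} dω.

F[g](ω) = \frac{\sqrt{3} i \sqrt{\pi} \left(\omega - 3\right) \left(\left(\omega - 3\right)^{2} - 72\right) e^{- \frac{\left(\omega - 3\right)^{2}}{48}}}{82944}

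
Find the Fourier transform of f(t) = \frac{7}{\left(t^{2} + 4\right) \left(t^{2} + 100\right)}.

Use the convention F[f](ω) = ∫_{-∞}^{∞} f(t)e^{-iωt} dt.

F(ω) = \frac{7 \pi \left(5 e^{8 \left|{\omega}\right|} - 1\right) e^{- 10 \left|{\omega}\right|}}{960}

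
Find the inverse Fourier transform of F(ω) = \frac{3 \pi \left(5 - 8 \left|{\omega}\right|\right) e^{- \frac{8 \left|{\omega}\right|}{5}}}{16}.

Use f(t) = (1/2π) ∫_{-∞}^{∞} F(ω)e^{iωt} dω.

f(t) = \frac{3 t^{2}}{\left(t^{2} + \frac{64}{25}\right)^{2}}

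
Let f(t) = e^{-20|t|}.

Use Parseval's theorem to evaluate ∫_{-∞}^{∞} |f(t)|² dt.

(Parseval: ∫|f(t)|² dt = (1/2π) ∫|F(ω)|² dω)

∫|f(t)|² dt = \frac{1}{20}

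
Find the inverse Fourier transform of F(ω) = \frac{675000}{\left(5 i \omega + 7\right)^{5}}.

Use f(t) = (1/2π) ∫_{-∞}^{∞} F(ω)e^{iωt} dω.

f(t) = 9 t^{4} e^{- \frac{7 t}{5}} u\left(t\right)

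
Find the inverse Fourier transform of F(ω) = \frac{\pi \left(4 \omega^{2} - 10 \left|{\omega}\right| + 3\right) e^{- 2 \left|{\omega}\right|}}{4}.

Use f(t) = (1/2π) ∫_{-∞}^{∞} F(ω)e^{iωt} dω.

f(t) = \frac{4 t^{4}}{\left(t^{2} + 4\right)^{3}}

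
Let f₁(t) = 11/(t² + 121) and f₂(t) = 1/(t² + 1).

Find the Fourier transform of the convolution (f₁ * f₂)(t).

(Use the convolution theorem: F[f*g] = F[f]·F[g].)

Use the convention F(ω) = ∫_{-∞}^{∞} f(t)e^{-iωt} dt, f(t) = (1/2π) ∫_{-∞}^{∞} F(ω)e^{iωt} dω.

F[f₁*f₂](ω) = \pi^{2} e^{- 12 \left|{\omega}\right|}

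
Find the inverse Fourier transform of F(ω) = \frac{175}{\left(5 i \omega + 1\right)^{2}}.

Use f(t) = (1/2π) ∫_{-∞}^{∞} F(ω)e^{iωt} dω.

f(t) = 7 t e^{- \frac{t}{5}} u\left(t\right)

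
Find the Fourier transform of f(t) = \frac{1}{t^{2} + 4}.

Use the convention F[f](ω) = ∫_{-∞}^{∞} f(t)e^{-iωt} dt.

F(ω) = \frac{\pi e^{- 2 \left|{\omega}\right|}}{2}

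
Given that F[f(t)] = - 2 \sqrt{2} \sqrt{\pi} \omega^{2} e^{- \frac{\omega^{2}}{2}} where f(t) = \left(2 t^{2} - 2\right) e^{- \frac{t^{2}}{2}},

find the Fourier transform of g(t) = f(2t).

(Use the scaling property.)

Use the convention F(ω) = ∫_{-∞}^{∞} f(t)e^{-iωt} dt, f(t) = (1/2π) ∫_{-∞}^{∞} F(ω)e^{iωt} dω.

F[g](ω) = - \frac{\sqrt{2} \sqrt{\pi} \omega^{2} e^{- \frac{\omega^{2}}{8}}}{4}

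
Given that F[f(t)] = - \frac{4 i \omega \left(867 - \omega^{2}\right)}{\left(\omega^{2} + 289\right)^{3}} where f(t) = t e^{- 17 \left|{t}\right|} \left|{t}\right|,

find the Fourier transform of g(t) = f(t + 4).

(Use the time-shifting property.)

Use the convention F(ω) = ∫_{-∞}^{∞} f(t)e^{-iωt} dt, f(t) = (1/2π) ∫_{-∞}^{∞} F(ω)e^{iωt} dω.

F[g](ω) = \frac{4 i \omega \left(\omega^{2} - 867\right) e^{4 i \omega}}{\left(\omega^{2} + 289\right)^{3}}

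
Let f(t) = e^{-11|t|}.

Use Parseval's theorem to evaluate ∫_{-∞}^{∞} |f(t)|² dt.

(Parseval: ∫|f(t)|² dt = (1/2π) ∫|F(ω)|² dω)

∫|f(t)|² dt = \frac{1}{11}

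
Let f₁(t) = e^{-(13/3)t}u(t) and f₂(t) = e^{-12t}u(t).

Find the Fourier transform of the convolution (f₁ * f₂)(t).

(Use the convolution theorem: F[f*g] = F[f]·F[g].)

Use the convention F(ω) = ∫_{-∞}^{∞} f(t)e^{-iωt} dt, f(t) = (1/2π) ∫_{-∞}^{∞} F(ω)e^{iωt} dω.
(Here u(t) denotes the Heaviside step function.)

F[f₁*f₂](ω) = \frac{3}{\left(i \omega + 12\right) \left(3 i \omega + 13\right)}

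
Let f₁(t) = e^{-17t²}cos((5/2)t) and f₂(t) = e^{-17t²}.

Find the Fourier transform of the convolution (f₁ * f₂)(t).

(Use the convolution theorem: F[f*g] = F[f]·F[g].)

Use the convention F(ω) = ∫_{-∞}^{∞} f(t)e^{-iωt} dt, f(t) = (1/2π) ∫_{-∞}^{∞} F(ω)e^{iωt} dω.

F[f₁*f₂](ω) = \frac{\pi \left(e^{\frac{5 \omega}{34}} + 1\right) e^{- \frac{\omega^{2}}{34} - \frac{5 \omega}{68} - \frac{25}{272}}}{34}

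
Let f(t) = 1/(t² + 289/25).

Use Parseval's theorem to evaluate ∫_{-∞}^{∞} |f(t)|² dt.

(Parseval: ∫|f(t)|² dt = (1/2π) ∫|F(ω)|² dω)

∫|f(t)|² dt = \frac{125 \pi}{9826}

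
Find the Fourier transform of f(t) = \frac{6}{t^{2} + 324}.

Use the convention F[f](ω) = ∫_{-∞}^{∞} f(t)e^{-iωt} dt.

F(ω) = \frac{\pi e^{- 18 \left|{\omega}\right|}}{3}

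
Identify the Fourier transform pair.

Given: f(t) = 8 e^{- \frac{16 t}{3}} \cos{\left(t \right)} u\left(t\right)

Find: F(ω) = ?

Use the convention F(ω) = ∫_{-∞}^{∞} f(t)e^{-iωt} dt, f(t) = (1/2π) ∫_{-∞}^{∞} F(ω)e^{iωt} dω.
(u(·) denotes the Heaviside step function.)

F(ω) = \frac{24 \left(3 i \omega + 16\right)}{\left(3 i \omega + 16\right)^{2} + 9}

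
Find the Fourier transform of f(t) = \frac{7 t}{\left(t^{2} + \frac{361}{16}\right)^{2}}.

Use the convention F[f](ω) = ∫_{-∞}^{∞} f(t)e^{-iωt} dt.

F(ω) = - \frac{14 i \pi \omega e^{- \frac{19 \left|{\omega}\right|}{4}}}{19}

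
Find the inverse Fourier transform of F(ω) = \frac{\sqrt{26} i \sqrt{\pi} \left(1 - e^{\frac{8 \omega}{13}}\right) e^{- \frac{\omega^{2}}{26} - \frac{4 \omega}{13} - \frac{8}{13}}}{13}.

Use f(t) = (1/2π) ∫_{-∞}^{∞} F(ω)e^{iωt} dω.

f(t) = 2 e^{- \frac{13 t^{2}}{2}} \sin{\left(4 t \right)}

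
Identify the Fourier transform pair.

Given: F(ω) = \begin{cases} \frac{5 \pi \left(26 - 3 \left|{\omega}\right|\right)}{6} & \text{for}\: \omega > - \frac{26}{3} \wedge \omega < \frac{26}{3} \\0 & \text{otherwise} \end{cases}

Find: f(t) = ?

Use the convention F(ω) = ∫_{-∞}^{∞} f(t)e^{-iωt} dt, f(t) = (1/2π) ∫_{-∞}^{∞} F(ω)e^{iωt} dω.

f(t) = \frac{5 \sin^{2}{\left(\frac{13 t}{3} \right)}}{t^{2}}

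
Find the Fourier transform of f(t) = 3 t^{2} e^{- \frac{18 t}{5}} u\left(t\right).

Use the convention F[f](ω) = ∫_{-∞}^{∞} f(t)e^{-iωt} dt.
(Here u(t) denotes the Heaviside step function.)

F(ω) = \frac{750}{\left(5 i \omega + 18\right)^{3}}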